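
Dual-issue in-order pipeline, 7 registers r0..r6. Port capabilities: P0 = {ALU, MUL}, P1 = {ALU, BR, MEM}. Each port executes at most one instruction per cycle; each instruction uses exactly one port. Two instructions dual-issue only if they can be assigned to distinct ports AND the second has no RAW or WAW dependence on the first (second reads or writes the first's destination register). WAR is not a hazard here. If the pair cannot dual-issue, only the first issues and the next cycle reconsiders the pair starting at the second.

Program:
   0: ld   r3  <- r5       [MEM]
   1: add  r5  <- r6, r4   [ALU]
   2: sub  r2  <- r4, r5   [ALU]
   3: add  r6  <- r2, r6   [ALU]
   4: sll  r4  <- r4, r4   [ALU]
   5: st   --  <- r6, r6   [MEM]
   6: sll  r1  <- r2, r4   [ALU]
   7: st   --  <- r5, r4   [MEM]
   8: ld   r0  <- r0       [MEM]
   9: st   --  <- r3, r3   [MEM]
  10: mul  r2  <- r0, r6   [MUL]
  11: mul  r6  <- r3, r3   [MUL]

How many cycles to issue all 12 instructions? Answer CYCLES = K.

#0 head=0: ld;add i0,i1 pair
#1 head=2: sub i2 RAW r2
#2 head=3: add;sll i3,i4 pair
#3 head=5: st;sll i5,i6 pair
#4 head=7: st i7 no-port MEM/MEM
#5 head=8: ld i8 no-port MEM/MEM
#6 head=9: st;mul i9,i10 pair
#7 head=11: mul i11 tail

CYCLES = 8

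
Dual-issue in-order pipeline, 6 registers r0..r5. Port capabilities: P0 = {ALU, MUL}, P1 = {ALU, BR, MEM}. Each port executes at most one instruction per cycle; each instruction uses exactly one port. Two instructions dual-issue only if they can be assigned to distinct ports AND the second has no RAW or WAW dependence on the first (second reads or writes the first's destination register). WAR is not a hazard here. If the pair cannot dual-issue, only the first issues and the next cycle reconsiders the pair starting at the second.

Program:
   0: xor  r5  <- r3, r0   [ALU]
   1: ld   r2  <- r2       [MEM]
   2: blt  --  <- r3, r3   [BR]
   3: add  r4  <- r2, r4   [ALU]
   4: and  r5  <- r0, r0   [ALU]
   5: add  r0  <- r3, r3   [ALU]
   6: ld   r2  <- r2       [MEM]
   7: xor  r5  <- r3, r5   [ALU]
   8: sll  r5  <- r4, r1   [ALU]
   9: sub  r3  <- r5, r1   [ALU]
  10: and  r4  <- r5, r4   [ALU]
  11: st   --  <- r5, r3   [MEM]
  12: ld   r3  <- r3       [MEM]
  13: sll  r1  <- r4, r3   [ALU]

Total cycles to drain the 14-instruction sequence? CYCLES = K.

CYCLES = 9

t=0 i0,i1:xor.ALU+ld.MEM ; 2-wide
t=1 i2,i3:blt.BR+add.ALU ; 2-wide
t=2 i4,i5:and.ALU+add.ALU ; 2-wide
t=3 i6,i7:ld.MEM+xor.ALU ; 2-wide
t=4 i8:sll.ALU ; RAW r5
t=5 i9,i10:sub.ALU+and.ALU ; 2-wide
t=6 i11:st.MEM ; no-port MEM/MEM
t=7 i12:ld.MEM ; RAW r3
t=8 i13:sll.ALU ; tail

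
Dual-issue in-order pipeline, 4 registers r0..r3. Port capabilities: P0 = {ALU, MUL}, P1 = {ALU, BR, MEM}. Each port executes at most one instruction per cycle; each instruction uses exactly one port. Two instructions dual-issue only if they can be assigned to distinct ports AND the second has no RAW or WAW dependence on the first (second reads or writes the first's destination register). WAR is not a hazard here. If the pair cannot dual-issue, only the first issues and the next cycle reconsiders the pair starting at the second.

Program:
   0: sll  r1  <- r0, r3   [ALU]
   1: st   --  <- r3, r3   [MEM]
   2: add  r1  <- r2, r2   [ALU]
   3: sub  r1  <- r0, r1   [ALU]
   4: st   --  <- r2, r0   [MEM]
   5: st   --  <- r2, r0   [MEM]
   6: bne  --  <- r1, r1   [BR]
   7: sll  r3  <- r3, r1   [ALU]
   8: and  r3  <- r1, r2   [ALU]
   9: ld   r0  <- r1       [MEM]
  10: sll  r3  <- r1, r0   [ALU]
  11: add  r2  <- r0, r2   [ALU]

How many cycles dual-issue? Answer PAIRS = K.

PAIRS = 5

0. sll.ALU/st.MEM @i0,i1  | dual
1. add.ALU @i2  | RAW+WAW r1
2. sub.ALU/st.MEM @i3,i4  | dual
3. st.MEM @i5  | no-port MEM/BR
4. bne.BR/sll.ALU @i6,i7  | dual
5. and.ALU/ld.MEM @i8,i9  | dual
6. sll.ALU/add.ALU @i10,i11  | dual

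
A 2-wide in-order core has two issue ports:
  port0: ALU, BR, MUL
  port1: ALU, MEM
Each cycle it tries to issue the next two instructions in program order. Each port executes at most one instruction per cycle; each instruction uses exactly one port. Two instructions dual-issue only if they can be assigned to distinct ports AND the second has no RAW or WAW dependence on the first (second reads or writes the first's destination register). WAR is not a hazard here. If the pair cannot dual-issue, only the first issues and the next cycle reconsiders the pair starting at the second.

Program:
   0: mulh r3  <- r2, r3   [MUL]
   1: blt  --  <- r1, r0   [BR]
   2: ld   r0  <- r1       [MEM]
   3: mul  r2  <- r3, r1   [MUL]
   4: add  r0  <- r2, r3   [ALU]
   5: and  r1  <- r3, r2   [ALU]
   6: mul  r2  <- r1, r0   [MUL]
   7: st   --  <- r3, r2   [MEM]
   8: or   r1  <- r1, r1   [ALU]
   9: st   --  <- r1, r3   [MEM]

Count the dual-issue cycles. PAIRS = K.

  cy0 -> i0 (mulh) no-port MUL/BR
  cy1 -> i1+i2 (blt;ld) pair
  cy2 -> i3 (mul) RAW r2
  cy3 -> i4+i5 (add;and) pair
  cy4 -> i6 (mul) RAW r2
  cy5 -> i7+i8 (st;or) pair
  cy6 -> i9 (st) tail

PAIRS = 3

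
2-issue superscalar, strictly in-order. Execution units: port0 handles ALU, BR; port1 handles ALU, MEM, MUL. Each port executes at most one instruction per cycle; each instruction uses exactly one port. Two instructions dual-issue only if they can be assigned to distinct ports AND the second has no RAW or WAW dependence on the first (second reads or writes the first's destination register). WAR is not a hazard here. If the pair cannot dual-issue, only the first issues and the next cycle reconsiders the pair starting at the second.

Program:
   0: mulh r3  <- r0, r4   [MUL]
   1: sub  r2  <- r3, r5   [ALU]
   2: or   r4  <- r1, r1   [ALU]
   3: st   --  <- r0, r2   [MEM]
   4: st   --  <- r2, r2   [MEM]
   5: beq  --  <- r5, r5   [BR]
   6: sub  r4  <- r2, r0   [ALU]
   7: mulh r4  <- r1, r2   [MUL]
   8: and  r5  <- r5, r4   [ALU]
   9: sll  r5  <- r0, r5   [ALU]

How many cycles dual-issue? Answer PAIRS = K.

PAIRS = 2

t=0 i0:mulh.MUL ; RAW r3
t=1 i1+i2:sub.ALU;or.ALU ; 2-wide
t=2 i3:st.MEM ; no-port MEM/MEM
t=3 i4+i5:st.MEM;beq.BR ; 2-wide
t=4 i6:sub.ALU ; WAW r4
t=5 i7:mulh.MUL ; RAW r4
t=6 i8:and.ALU ; RAW+WAW r5
t=7 i9:sll.ALU ; tail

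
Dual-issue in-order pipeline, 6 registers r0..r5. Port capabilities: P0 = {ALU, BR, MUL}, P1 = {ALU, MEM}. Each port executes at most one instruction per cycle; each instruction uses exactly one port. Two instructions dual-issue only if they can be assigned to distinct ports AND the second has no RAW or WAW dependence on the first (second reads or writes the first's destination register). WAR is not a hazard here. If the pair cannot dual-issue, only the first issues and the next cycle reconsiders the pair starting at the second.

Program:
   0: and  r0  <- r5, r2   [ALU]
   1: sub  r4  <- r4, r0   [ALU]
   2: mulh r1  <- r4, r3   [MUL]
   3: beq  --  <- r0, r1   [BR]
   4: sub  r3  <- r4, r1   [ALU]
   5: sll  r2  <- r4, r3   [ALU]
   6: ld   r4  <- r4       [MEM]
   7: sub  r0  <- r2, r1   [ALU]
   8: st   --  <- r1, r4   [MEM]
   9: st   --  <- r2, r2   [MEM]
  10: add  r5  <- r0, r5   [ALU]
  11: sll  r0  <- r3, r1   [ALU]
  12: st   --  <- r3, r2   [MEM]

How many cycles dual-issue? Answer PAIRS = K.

c0: i0 and  RAW r0
c1: i1 sub  RAW r4
c2: i2 mulh  no-port MUL/BR
c3: i3+i4 beq;sub  pair
c4: i5+i6 sll;ld  pair
c5: i7+i8 sub;st  pair
c6: i9+i10 st;add  pair
c7: i11+i12 sll;st  pair

PAIRS = 5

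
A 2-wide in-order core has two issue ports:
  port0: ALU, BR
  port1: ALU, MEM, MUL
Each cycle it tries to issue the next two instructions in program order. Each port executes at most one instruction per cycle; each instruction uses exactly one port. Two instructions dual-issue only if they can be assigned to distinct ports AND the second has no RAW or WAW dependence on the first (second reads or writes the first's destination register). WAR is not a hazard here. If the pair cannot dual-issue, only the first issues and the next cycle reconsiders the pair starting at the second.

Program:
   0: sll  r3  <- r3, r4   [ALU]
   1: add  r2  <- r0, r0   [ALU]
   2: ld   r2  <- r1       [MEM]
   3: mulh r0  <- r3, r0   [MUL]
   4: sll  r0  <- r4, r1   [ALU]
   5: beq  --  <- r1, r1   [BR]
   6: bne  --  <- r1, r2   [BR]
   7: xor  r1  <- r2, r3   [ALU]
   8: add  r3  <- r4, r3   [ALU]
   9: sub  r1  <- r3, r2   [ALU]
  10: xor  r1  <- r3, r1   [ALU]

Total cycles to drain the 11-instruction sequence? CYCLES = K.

c0: i0/i1 sll.ALU add.ALU  dual
c1: i2 ld.MEM  no-port MEM/MUL
c2: i3 mulh.MUL  WAW r0
c3: i4/i5 sll.ALU beq.BR  dual
c4: i6/i7 bne.BR xor.ALU  dual
c5: i8 add.ALU  RAW r3
c6: i9 sub.ALU  RAW+WAW r1
c7: i10 xor.ALU  tail

CYCLES = 8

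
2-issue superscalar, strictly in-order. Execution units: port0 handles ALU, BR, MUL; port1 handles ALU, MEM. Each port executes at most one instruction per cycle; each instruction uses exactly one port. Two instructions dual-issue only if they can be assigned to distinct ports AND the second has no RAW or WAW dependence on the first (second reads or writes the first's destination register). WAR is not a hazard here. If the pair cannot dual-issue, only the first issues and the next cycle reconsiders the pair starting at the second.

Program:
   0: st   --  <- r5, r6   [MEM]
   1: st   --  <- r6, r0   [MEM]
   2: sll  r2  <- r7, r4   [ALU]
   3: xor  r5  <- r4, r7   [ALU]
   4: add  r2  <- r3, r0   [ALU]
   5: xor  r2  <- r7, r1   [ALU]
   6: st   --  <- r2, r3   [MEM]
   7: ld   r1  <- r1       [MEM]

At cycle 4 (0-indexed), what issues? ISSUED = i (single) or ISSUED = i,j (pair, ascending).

  cy0 -> i0 (st.MEM) no-port MEM/MEM
  cy1 -> i1+i2 (st.MEM/sll.ALU) pair
  cy2 -> i3+i4 (xor.ALU/add.ALU) pair
  cy3 -> i5 (xor.ALU) RAW r2
  cy4 -> i6 (st.MEM) no-port MEM/MEM
  cy5 -> i7 (ld.MEM) tail

ISSUED = 6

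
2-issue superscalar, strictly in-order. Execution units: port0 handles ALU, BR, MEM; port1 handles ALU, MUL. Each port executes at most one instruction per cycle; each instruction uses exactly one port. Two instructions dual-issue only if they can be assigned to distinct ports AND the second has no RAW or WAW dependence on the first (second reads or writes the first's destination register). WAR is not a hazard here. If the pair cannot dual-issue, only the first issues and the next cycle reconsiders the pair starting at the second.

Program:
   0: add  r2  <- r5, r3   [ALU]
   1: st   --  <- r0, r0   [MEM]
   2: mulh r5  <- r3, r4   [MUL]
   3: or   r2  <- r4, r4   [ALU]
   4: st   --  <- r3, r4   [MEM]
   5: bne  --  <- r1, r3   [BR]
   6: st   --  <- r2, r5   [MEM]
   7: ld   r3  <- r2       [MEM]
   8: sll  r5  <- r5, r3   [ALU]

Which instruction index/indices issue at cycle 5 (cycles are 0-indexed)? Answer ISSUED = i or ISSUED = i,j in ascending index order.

ISSUED = 7

#0 head=0: add/st i0/i1 pair
#1 head=2: mulh/or i2/i3 pair
#2 head=4: st i4 no-port MEM/BR
#3 head=5: bne i5 no-port BR/MEM
#4 head=6: st i6 no-port MEM/MEM
#5 head=7: ld i7 RAW r3
#6 head=8: sll i8 tail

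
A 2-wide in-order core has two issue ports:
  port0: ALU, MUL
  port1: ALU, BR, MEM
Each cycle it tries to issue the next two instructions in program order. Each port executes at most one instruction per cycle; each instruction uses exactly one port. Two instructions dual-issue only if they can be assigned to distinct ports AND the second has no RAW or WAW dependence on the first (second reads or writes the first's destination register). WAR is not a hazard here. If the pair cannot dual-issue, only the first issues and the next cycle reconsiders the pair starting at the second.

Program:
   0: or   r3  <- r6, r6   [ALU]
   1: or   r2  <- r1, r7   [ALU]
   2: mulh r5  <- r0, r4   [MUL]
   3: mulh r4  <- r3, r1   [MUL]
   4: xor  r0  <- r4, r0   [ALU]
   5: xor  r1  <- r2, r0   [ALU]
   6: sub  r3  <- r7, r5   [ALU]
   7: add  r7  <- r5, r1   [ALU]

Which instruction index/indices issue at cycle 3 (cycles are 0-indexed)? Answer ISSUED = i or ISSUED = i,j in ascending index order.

#0 head=0: or/or i0/i1 2-wide
#1 head=2: mulh i2 no-port MUL/MUL
#2 head=3: mulh i3 RAW r4
#3 head=4: xor i4 RAW r0
#4 head=5: xor/sub i5/i6 2-wide
#5 head=7: add i7 tail

ISSUED = 4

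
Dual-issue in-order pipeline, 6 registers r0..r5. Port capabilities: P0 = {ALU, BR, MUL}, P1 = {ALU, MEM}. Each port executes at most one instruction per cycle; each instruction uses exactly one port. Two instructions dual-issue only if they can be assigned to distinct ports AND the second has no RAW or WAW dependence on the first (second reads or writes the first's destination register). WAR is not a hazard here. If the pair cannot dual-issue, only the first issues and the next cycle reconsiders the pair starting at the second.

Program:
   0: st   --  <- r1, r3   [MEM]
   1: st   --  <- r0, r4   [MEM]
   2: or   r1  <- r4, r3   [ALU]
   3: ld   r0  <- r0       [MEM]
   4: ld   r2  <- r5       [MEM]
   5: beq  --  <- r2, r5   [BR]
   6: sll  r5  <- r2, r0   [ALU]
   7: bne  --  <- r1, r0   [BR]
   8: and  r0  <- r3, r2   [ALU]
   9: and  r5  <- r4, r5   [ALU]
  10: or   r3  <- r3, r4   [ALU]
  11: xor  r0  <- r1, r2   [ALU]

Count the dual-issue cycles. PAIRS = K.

c0: i0 st.MEM  no-port MEM/MEM
c1: i1/i2 st.MEM;or.ALU  2-wide
c2: i3 ld.MEM  no-port MEM/MEM
c3: i4 ld.MEM  RAW r2
c4: i5/i6 beq.BR;sll.ALU  2-wide
c5: i7/i8 bne.BR;and.ALU  2-wide
c6: i9/i10 and.ALU;or.ALU  2-wide
c7: i11 xor.ALU  tail

PAIRS = 4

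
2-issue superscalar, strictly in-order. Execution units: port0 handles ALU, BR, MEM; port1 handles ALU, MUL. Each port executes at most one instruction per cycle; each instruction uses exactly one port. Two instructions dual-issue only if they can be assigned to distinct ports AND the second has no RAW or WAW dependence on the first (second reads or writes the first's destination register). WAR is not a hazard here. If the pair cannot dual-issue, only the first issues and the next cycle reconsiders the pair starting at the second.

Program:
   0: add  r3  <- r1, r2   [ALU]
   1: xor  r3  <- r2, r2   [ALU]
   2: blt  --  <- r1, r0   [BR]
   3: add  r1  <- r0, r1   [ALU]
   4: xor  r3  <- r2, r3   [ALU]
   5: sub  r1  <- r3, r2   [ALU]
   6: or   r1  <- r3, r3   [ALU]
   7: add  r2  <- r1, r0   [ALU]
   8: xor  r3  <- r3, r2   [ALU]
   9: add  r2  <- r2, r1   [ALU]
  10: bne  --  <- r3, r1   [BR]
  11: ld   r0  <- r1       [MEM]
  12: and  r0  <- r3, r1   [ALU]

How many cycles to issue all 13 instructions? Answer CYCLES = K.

[0] i0  add.ALU  -- WAW r3
[1] i1+i2  xor.ALU+blt.BR  -- 2-wide
[2] i3+i4  add.ALU+xor.ALU  -- 2-wide
[3] i5  sub.ALU  -- WAW r1
[4] i6  or.ALU  -- RAW r1
[5] i7  add.ALU  -- RAW r2
[6] i8+i9  xor.ALU+add.ALU  -- 2-wide
[7] i10  bne.BR  -- no-port BR/MEM
[8] i11  ld.MEM  -- WAW r0
[9] i12  and.ALU  -- tail

CYCLES = 10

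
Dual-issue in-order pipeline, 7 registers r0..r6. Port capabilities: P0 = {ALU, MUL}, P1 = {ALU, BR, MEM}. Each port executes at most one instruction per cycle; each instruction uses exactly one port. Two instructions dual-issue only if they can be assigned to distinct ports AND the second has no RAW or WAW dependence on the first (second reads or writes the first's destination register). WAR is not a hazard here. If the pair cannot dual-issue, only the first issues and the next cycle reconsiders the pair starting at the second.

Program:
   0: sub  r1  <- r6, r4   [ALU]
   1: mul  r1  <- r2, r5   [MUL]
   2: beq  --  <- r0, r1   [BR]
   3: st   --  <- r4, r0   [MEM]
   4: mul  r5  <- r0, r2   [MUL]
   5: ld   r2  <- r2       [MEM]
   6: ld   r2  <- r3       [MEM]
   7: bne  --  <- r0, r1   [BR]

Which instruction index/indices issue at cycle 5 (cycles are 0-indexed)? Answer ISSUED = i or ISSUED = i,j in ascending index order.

ISSUED = 6

t=0 i0:sub.ALU ; WAW r1
t=1 i1:mul.MUL ; RAW r1
t=2 i2:beq.BR ; no-port BR/MEM
t=3 i3/i4:st.MEM+mul.MUL ; 2-wide
t=4 i5:ld.MEM ; no-port MEM/MEM
t=5 i6:ld.MEM ; no-port MEM/BR
t=6 i7:bne.BR ; tail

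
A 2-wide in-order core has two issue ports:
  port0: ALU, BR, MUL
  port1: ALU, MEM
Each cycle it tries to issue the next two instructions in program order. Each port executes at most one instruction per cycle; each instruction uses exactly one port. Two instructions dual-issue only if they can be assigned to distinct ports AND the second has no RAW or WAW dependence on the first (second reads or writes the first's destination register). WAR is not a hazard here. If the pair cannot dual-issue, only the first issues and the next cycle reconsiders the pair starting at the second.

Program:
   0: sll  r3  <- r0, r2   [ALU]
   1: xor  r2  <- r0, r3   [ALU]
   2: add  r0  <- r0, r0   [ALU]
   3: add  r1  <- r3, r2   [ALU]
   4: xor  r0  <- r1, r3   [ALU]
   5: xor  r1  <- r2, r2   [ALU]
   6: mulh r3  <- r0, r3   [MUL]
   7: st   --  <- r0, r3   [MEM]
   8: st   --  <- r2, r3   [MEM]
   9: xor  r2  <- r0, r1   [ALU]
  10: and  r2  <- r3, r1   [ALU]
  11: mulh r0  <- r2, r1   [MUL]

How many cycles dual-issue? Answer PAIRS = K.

PAIRS = 3

t=0 i0:sll.ALU ; RAW r3
t=1 i1,i2:xor.ALU/add.ALU ; 2-wide
t=2 i3:add.ALU ; RAW r1
t=3 i4,i5:xor.ALU/xor.ALU ; 2-wide
t=4 i6:mulh.MUL ; RAW r3
t=5 i7:st.MEM ; no-port MEM/MEM
t=6 i8,i9:st.MEM/xor.ALU ; 2-wide
t=7 i10:and.ALU ; RAW r2
t=8 i11:mulh.MUL ; tail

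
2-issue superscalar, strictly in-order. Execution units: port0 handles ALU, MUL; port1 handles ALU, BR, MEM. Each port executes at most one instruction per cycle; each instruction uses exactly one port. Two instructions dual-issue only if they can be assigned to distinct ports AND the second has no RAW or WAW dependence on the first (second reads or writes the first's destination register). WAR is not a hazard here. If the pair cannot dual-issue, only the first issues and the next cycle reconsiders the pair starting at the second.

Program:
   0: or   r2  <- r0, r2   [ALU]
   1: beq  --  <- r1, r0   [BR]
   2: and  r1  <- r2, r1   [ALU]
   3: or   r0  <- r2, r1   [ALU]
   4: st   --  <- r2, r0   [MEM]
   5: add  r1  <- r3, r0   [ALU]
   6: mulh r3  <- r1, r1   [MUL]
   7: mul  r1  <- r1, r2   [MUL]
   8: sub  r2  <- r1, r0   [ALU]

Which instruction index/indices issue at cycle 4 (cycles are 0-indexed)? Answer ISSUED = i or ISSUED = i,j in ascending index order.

  cy0 -> i0&i1 (or/beq) dual
  cy1 -> i2 (and) RAW r1
  cy2 -> i3 (or) RAW r0
  cy3 -> i4&i5 (st/add) dual
  cy4 -> i6 (mulh) no-port MUL/MUL
  cy5 -> i7 (mul) RAW r1
  cy6 -> i8 (sub) tail

ISSUED = 6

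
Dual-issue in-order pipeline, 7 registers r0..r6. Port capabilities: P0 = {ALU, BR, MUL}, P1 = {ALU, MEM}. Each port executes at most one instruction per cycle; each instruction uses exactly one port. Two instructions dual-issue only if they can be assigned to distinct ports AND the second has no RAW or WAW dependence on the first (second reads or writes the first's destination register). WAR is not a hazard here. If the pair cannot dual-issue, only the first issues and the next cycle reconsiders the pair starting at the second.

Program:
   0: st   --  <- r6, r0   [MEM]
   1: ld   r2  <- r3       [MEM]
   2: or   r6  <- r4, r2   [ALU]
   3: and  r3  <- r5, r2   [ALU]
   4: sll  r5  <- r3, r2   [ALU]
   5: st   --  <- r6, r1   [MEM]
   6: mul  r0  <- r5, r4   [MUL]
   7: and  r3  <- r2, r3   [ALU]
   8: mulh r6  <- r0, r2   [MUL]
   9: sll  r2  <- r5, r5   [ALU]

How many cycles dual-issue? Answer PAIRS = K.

#0 head=0: st.MEM i0 no-port MEM/MEM
#1 head=1: ld.MEM i1 RAW r2
#2 head=2: or.ALU and.ALU i2+i3 pair
#3 head=4: sll.ALU st.MEM i4+i5 pair
#4 head=6: mul.MUL and.ALU i6+i7 pair
#5 head=8: mulh.MUL sll.ALU i8+i9 pair

PAIRS = 4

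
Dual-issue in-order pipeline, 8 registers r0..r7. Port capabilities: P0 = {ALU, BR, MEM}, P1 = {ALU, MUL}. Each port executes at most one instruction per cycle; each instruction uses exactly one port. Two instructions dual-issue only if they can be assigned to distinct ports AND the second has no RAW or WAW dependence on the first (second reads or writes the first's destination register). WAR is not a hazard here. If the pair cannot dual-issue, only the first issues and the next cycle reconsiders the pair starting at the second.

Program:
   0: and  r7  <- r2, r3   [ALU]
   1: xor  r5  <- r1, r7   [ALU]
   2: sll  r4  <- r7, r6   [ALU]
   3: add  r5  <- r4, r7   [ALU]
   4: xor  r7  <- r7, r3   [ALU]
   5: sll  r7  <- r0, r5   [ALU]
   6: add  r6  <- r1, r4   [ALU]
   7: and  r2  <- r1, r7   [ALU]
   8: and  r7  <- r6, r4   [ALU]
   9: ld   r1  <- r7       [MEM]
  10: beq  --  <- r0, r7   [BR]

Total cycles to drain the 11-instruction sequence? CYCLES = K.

#0 head=0: and.ALU i0 RAW r7
#1 head=1: xor.ALU;sll.ALU i1,i2 pair
#2 head=3: add.ALU;xor.ALU i3,i4 pair
#3 head=5: sll.ALU;add.ALU i5,i6 pair
#4 head=7: and.ALU;and.ALU i7,i8 pair
#5 head=9: ld.MEM i9 no-port MEM/BR
#6 head=10: beq.BR i10 tail

CYCLES = 7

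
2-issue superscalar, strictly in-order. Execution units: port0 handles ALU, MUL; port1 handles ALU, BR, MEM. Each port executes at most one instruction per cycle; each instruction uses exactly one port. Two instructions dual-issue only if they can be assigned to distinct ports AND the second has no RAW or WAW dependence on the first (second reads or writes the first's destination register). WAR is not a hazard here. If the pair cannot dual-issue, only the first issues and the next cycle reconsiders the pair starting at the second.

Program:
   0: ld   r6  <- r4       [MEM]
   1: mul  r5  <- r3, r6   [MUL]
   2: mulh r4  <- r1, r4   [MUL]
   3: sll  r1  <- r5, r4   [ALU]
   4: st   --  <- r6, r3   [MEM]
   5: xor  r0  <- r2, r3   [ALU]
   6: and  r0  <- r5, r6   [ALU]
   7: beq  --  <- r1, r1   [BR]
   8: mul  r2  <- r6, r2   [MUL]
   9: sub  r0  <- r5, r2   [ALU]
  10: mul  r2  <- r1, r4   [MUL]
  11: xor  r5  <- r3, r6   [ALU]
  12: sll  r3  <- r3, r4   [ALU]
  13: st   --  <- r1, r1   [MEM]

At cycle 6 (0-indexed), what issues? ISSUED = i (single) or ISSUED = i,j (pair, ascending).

  cy0 -> i0 (ld) RAW r6
  cy1 -> i1 (mul) no-port MUL/MUL
  cy2 -> i2 (mulh) RAW r4
  cy3 -> i3&i4 (sll;st) pair
  cy4 -> i5 (xor) WAW r0
  cy5 -> i6&i7 (and;beq) pair
  cy6 -> i8 (mul) RAW r2
  cy7 -> i9&i10 (sub;mul) pair
  cy8 -> i11&i12 (xor;sll) pair
  cy9 -> i13 (st) tail

ISSUED = 8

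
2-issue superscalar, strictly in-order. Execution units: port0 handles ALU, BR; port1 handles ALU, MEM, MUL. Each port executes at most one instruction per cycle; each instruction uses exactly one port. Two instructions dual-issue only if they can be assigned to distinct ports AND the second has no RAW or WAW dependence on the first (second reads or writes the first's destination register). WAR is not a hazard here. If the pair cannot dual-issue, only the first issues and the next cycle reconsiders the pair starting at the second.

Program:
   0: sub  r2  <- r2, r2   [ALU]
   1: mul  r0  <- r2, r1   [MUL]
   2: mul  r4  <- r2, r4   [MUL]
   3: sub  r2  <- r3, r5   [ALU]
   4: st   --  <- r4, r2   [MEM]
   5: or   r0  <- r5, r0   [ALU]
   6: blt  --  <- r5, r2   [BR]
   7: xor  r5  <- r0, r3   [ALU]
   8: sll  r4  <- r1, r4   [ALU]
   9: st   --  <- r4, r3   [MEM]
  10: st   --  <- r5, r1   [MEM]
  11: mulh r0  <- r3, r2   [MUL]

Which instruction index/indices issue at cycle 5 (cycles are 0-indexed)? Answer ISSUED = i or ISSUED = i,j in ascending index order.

0. sub @i0  | RAW r2
1. mul @i1  | no-port MUL/MUL
2. mul;sub @i2/i3  | dual
3. st;or @i4/i5  | dual
4. blt;xor @i6/i7  | dual
5. sll @i8  | RAW r4
6. st @i9  | no-port MEM/MEM
7. st @i10  | no-port MEM/MUL
8. mulh @i11  | tail

ISSUED = 8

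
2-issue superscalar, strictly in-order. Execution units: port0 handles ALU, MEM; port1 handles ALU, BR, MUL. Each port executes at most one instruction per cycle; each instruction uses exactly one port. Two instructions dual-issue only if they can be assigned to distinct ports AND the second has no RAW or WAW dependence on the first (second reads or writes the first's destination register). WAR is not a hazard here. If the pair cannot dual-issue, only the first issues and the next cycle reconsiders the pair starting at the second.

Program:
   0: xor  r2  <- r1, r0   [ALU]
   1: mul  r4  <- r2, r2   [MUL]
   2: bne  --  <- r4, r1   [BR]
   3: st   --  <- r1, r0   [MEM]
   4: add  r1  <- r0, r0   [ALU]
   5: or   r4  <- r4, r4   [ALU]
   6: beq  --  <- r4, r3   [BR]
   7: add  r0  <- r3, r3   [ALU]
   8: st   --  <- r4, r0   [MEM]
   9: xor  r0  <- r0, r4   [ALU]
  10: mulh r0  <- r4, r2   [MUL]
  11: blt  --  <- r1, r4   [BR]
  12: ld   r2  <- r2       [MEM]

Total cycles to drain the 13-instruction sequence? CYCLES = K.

  cy0 -> i0 (xor) RAW r2
  cy1 -> i1 (mul) no-port MUL/BR
  cy2 -> i2+i3 (bne/st) 2-wide
  cy3 -> i4+i5 (add/or) 2-wide
  cy4 -> i6+i7 (beq/add) 2-wide
  cy5 -> i8+i9 (st/xor) 2-wide
  cy6 -> i10 (mulh) no-port MUL/BR
  cy7 -> i11+i12 (blt/ld) 2-wide

CYCLES = 8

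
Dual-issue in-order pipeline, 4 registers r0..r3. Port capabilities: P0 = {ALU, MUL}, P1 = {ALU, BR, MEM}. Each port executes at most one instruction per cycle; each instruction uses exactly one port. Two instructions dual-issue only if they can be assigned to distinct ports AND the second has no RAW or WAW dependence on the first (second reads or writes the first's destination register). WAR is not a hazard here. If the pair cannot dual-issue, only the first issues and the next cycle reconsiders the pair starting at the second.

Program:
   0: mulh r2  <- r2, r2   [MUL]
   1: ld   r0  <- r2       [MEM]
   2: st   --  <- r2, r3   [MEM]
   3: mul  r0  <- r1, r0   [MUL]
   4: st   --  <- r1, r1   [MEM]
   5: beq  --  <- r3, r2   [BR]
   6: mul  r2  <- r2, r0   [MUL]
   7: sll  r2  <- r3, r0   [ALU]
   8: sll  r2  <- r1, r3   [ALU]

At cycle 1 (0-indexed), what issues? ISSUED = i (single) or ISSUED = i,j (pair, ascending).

#0 head=0: mulh i0 RAW r2
#1 head=1: ld i1 no-port MEM/MEM
#2 head=2: st mul i2&i3 dual
#3 head=4: st i4 no-port MEM/BR
#4 head=5: beq mul i5&i6 dual
#5 head=7: sll i7 WAW r2
#6 head=8: sll i8 tail

ISSUED = 1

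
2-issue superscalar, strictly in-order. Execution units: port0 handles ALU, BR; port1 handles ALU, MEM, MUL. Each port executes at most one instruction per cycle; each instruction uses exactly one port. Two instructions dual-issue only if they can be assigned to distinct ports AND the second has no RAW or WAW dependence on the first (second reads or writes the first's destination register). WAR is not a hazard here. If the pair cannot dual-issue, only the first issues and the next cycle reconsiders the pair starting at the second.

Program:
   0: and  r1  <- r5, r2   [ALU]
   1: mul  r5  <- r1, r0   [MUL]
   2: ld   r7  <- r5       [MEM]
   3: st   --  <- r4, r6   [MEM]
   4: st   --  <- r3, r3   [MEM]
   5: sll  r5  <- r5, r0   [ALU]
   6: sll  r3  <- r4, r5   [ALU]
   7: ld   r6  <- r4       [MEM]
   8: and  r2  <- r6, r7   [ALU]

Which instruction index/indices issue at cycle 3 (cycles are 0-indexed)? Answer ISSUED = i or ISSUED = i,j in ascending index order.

  cy0 -> i0 (and) RAW r1
  cy1 -> i1 (mul) no-port MUL/MEM
  cy2 -> i2 (ld) no-port MEM/MEM
  cy3 -> i3 (st) no-port MEM/MEM
  cy4 -> i4/i5 (st;sll) pair
  cy5 -> i6/i7 (sll;ld) pair
  cy6 -> i8 (and) tail

ISSUED = 3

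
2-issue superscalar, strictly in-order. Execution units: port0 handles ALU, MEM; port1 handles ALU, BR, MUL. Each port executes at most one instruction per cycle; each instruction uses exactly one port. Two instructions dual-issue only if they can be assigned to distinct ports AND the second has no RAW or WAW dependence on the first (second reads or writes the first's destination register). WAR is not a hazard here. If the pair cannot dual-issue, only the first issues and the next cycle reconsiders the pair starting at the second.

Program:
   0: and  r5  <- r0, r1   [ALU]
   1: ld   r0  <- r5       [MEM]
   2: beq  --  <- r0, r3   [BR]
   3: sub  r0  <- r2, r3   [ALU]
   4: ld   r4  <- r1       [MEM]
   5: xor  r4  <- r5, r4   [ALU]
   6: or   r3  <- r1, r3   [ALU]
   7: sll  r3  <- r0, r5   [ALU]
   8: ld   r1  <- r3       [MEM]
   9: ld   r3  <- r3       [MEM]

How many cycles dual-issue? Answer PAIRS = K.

[0] i0  and.ALU  -- RAW r5
[1] i1  ld.MEM  -- RAW r0
[2] i2/i3  beq.BR;sub.ALU  -- 2-wide
[3] i4  ld.MEM  -- RAW+WAW r4
[4] i5/i6  xor.ALU;or.ALU  -- 2-wide
[5] i7  sll.ALU  -- RAW r3
[6] i8  ld.MEM  -- no-port MEM/MEM
[7] i9  ld.MEM  -- tail

PAIRS = 2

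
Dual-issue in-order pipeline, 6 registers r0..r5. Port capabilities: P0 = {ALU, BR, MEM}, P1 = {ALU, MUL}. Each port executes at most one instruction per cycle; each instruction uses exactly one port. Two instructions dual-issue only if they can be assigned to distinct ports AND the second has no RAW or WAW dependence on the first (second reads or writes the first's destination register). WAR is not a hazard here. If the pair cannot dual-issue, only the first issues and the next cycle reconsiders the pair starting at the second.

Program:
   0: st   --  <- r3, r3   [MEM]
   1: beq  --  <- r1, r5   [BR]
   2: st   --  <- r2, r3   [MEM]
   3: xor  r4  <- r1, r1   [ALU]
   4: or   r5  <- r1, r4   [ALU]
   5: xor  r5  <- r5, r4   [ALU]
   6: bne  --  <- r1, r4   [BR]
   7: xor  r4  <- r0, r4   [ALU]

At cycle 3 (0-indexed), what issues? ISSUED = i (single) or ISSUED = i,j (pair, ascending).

[0] i0  st.MEM  -- no-port MEM/BR
[1] i1  beq.BR  -- no-port BR/MEM
[2] i2/i3  st.MEM;xor.ALU  -- dual
[3] i4  or.ALU  -- RAW+WAW r5
[4] i5/i6  xor.ALU;bne.BR  -- dual
[5] i7  xor.ALU  -- tail

ISSUED = 4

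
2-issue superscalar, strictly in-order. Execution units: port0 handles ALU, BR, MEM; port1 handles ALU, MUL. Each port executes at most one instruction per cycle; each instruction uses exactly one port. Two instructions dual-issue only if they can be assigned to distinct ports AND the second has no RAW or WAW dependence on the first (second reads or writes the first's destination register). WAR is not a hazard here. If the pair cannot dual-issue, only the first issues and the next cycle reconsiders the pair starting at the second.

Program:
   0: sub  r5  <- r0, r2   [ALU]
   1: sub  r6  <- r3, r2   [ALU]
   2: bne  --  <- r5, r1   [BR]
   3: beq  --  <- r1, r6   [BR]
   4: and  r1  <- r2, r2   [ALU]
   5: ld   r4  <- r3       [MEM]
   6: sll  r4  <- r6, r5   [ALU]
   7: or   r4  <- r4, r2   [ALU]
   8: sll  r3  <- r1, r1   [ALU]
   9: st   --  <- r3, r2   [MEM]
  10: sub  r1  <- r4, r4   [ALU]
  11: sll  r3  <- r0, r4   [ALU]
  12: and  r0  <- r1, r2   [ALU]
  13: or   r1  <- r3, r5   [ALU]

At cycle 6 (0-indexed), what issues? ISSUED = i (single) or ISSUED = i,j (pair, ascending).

  cy0 -> i0&i1 (sub/sub) pair
  cy1 -> i2 (bne) no-port BR/BR
  cy2 -> i3&i4 (beq/and) pair
  cy3 -> i5 (ld) WAW r4
  cy4 -> i6 (sll) RAW+WAW r4
  cy5 -> i7&i8 (or/sll) pair
  cy6 -> i9&i10 (st/sub) pair
  cy7 -> i11&i12 (sll/and) pair
  cy8 -> i13 (or) tail

ISSUED = 9,10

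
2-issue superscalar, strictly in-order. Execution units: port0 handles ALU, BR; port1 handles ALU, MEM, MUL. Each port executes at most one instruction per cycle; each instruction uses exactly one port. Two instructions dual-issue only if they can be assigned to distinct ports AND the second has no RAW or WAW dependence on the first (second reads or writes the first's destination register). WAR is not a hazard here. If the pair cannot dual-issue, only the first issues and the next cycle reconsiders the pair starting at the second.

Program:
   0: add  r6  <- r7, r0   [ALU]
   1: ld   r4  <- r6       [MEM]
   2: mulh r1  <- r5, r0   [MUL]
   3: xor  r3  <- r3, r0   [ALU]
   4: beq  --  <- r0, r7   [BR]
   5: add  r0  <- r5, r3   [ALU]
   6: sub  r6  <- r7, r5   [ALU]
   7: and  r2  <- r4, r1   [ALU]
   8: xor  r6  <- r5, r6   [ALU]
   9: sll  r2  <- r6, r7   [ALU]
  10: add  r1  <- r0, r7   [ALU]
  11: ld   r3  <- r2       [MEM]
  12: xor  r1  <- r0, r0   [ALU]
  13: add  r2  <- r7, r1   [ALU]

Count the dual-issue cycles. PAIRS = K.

PAIRS = 5

  cy0 -> i0 (add) RAW r6
  cy1 -> i1 (ld) no-port MEM/MUL
  cy2 -> i2+i3 (mulh;xor) dual
  cy3 -> i4+i5 (beq;add) dual
  cy4 -> i6+i7 (sub;and) dual
  cy5 -> i8 (xor) RAW r6
  cy6 -> i9+i10 (sll;add) dual
  cy7 -> i11+i12 (ld;xor) dual
  cy8 -> i13 (add) tail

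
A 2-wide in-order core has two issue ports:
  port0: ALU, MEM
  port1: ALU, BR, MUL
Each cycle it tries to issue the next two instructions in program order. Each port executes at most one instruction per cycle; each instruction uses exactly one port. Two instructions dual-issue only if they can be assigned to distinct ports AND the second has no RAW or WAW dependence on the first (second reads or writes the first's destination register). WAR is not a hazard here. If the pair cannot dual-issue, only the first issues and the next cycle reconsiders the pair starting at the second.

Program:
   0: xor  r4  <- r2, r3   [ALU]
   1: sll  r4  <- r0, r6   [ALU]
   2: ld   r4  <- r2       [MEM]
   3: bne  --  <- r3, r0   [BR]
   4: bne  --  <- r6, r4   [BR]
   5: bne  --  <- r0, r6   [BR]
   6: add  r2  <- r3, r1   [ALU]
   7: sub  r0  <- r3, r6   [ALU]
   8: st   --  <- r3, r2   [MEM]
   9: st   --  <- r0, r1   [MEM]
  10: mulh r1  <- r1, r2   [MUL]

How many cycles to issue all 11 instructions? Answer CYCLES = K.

CYCLES = 7

t=0 i0:xor.ALU ; WAW r4
t=1 i1:sll.ALU ; WAW r4
t=2 i2&i3:ld.MEM bne.BR ; pair
t=3 i4:bne.BR ; no-port BR/BR
t=4 i5&i6:bne.BR add.ALU ; pair
t=5 i7&i8:sub.ALU st.MEM ; pair
t=6 i9&i10:st.MEM mulh.MUL ; pair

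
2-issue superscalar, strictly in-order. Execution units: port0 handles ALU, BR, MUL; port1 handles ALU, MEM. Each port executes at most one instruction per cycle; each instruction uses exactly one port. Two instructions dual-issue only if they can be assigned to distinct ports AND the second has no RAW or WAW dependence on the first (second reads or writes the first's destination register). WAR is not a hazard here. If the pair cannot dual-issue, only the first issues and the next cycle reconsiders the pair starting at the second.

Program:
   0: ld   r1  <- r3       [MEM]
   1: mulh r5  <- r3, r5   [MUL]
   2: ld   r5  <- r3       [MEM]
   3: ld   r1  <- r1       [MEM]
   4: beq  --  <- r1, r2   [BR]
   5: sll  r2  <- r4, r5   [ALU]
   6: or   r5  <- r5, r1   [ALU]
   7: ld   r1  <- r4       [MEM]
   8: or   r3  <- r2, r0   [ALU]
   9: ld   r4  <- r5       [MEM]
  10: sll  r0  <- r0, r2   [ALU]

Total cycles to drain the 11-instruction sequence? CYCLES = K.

CYCLES = 7

#0 head=0: ld;mulh i0/i1 2-wide
#1 head=2: ld i2 no-port MEM/MEM
#2 head=3: ld i3 RAW r1
#3 head=4: beq;sll i4/i5 2-wide
#4 head=6: or;ld i6/i7 2-wide
#5 head=8: or;ld i8/i9 2-wide
#6 head=10: sll i10 tail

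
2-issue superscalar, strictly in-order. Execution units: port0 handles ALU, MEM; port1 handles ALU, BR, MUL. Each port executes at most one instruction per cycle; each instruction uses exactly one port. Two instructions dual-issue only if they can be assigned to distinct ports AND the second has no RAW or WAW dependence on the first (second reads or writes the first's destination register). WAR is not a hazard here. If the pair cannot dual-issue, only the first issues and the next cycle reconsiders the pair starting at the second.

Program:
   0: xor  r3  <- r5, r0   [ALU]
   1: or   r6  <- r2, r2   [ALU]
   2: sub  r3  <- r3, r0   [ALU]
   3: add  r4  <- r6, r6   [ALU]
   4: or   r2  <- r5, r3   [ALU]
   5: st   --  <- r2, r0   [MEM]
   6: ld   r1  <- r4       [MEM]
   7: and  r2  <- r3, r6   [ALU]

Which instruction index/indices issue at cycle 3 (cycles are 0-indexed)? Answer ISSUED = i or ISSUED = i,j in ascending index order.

ISSUED = 5

0. xor.ALU;or.ALU @i0,i1  | 2-wide
1. sub.ALU;add.ALU @i2,i3  | 2-wide
2. or.ALU @i4  | RAW r2
3. st.MEM @i5  | no-port MEM/MEM
4. ld.MEM;and.ALU @i6,i7  | 2-wide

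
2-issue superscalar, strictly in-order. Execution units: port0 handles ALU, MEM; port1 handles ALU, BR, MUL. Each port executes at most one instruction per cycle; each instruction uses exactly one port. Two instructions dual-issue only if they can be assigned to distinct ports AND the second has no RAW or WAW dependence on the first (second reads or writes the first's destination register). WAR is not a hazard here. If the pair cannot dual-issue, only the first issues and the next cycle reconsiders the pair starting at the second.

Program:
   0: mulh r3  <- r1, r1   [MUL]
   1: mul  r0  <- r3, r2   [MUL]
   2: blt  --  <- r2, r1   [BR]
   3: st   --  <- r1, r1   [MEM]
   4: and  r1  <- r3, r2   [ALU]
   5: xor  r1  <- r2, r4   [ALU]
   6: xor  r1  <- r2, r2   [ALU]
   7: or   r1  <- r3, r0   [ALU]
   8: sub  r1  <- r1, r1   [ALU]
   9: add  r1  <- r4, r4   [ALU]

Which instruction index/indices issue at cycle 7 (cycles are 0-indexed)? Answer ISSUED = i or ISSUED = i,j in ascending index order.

ISSUED = 8

0. mulh @i0  | no-port MUL/MUL
1. mul @i1  | no-port MUL/BR
2. blt+st @i2+i3  | 2-wide
3. and @i4  | WAW r1
4. xor @i5  | WAW r1
5. xor @i6  | WAW r1
6. or @i7  | RAW+WAW r1
7. sub @i8  | WAW r1
8. add @i9  | tail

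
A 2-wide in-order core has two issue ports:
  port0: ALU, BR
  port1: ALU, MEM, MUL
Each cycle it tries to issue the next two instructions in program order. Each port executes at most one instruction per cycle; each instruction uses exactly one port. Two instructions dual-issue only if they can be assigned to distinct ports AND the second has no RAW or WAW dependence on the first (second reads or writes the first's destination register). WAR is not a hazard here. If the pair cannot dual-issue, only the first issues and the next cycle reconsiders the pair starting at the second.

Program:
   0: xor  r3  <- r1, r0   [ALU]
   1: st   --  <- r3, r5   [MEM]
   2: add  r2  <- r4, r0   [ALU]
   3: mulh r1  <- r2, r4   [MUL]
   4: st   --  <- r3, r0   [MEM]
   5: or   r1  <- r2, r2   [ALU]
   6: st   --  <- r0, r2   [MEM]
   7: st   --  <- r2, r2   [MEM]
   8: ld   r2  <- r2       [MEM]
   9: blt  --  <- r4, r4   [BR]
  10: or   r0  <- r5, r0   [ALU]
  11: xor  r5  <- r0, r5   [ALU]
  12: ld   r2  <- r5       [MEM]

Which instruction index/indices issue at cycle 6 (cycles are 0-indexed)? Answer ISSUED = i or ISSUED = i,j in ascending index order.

ISSUED = 8,9

  cy0 -> i0 (xor.ALU) RAW r3
  cy1 -> i1,i2 (st.MEM+add.ALU) pair
  cy2 -> i3 (mulh.MUL) no-port MUL/MEM
  cy3 -> i4,i5 (st.MEM+or.ALU) pair
  cy4 -> i6 (st.MEM) no-port MEM/MEM
  cy5 -> i7 (st.MEM) no-port MEM/MEM
  cy6 -> i8,i9 (ld.MEM+blt.BR) pair
  cy7 -> i10 (or.ALU) RAW r0
  cy8 -> i11 (xor.ALU) RAW r5
  cy9 -> i12 (ld.MEM) tail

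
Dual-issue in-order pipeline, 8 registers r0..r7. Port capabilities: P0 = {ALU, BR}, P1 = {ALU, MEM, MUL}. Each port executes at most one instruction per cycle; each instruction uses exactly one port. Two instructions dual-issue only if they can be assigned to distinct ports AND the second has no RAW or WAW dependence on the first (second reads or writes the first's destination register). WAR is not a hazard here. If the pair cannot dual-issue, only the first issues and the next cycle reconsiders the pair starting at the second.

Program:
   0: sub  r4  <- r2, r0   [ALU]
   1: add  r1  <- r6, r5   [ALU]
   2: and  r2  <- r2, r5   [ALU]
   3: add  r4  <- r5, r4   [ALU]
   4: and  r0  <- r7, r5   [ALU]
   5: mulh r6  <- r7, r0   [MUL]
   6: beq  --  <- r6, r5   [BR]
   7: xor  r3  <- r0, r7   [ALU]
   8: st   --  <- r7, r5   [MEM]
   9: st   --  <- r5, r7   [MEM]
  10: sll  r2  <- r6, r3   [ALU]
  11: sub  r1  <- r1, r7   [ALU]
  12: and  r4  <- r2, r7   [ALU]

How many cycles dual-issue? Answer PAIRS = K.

[0] i0+i1  sub;add  -- pair
[1] i2+i3  and;add  -- pair
[2] i4  and  -- RAW r0
[3] i5  mulh  -- RAW r6
[4] i6+i7  beq;xor  -- pair
[5] i8  st  -- no-port MEM/MEM
[6] i9+i10  st;sll  -- pair
[7] i11+i12  sub;and  -- pair

PAIRS = 5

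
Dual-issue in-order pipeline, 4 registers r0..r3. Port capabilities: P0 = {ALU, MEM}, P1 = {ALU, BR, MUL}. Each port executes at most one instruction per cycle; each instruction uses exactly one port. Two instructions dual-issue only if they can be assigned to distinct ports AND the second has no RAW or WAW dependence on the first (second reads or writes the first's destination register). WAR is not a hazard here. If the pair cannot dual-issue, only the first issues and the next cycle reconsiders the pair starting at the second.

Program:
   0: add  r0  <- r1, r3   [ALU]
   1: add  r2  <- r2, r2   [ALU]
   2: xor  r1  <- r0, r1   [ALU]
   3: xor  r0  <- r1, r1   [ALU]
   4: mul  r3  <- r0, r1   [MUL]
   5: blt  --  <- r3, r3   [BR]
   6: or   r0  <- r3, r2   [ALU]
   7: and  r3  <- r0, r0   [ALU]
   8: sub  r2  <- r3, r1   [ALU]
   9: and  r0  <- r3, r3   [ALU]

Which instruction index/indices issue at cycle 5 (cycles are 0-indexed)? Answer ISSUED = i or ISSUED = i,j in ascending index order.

#0 head=0: add;add i0+i1 pair
#1 head=2: xor i2 RAW r1
#2 head=3: xor i3 RAW r0
#3 head=4: mul i4 no-port MUL/BR
#4 head=5: blt;or i5+i6 pair
#5 head=7: and i7 RAW r3
#6 head=8: sub;and i8+i9 pair

ISSUED = 7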